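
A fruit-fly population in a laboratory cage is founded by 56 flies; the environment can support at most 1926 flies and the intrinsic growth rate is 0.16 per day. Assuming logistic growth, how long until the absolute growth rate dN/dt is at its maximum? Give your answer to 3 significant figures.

Logistic growth is fastest at N = K/2 = 963.
A = (K − N₀)/N₀ = 33.393. Set K/(1 + A·e^(−rt)) = K/2 → A·e^(−rt) = 1.
e^(−0.16t) = 1/33.393 = 0.0299465, so t = ln(33.393)/0.16 = 3.5083/0.16 = 21.927.

21.9 days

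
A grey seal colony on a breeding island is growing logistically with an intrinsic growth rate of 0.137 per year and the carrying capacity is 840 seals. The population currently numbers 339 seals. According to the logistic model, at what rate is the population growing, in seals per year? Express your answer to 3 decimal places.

dN/dt = rN(1 − N/K) = 0.137 × 339 × (1 − 339/840).
1 − 339/840 = 0.59643; dN/dt = 0.137 × 339 × 0.59643 = 27.7.

27.700 seals per year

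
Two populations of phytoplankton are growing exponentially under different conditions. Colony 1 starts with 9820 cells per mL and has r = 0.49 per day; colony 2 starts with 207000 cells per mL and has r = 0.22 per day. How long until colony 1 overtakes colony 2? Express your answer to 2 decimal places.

Set 9820·e^(0.49t) = 207000·e^(0.22t).
e^((0.49 − 0.22)t) = 207000/9820 → e^(0.27·t) = 21.079.
0.27·t = ln(21.079) = 3.0483, so t = 3.0483/0.27 = 11.29.

11.29 days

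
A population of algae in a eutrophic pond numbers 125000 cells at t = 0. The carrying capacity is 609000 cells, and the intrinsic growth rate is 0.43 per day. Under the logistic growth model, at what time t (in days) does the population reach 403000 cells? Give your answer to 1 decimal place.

4.7 days

A = (K − N₀)/N₀ = (609000 − 125000)/125000 = 3.872.
Solve 609000/(1 + 3.872·e^(−0.43t)) = 403000: 1 + 3.872·e^(−0.43t) = 1.5112, so e^(−0.43t) = 0.132016.
−0.43·t = ln(0.132016) = -2.0248, so t = 2.0248/0.43 = 4.7089.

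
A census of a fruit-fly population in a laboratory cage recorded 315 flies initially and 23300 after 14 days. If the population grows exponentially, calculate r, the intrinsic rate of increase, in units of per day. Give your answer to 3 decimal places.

From N(t) = N₀·e^(rt): e^(r·14) = 23300/315 = 73.968.
r·14 = ln(73.968) = 4.3036, so r = 4.3036/14 = 0.3074.

0.307 per day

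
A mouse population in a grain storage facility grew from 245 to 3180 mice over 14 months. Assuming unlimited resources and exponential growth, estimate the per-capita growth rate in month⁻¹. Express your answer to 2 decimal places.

From N(t) = N₀·e^(rt): e^(r·14) = 3180/245 = 12.98.
r·14 = ln(12.98) = 2.5634, so r = 2.5634/14 = 0.1831.

0.18 per month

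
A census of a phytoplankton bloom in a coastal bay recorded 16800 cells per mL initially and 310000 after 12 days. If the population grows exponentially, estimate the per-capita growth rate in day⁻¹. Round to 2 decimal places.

0.24 per day

From N(t) = N₀·e^(rt): e^(r·12) = 310000/16800 = 18.452.
r·12 = ln(18.452) = 2.9152, so r = 2.9152/12 = 0.24293.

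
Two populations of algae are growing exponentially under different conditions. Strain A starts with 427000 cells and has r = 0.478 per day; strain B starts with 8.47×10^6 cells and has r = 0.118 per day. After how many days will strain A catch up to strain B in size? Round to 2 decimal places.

8.30 days

Set 427000·e^(0.478t) = 8.47×10^6·e^(0.118t).
e^((0.478 − 0.118)t) = 8.47×10^6/427000 → e^(0.36·t) = 19.836.
0.36·t = ln(19.836) = 2.9875, so t = 2.9875/0.36 = 8.2986.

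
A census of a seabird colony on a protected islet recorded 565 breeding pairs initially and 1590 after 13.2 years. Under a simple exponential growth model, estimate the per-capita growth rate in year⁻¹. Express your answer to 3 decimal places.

From N(t) = N₀·e^(rt): e^(r·13.2) = 1590/565 = 2.8142.
r·13.2 = ln(2.8142) = 1.0347, so r = 1.0347/13.2 = 0.078384.

0.078 per year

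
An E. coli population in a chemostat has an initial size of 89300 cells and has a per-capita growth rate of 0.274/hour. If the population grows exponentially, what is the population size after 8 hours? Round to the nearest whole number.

799512 cells

N(t) = N₀·e^(rt) = 89300 × e^(0.274×8) = 89300 × e^2.192.
e^2.192 ≈ 8.9531, so N ≈ 89300 × 8.9531 = 799512.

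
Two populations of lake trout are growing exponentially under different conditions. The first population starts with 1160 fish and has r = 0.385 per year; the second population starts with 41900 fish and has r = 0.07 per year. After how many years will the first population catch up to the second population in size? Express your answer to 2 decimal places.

Set 1160·e^(0.385t) = 41900·e^(0.07t).
e^((0.385 − 0.07)t) = 41900/1160 → e^(0.315·t) = 36.121.
0.315·t = ln(36.121) = 3.5869, so t = 3.5869/0.315 = 11.387.

11.39 years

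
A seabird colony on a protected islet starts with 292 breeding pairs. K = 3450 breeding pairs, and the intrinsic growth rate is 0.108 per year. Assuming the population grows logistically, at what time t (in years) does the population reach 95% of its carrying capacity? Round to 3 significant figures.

49.3 years

A = (K − N₀)/N₀ = (3450 − 292)/292 = 10.815.
Solve 3450/(1 + 10.815·e^(−0.108t)) = 3277.5: 1 + 10.815·e^(−0.108t) = 1.0526, so e^(−0.108t) = 0.0048665.
−0.108·t = ln(0.0048665) = -5.3254, so t = 5.3254/0.108 = 49.309.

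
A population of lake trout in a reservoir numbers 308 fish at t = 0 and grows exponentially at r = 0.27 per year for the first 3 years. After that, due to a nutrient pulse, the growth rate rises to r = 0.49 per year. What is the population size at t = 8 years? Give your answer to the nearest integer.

8023 fish

Phase 1: N(3) = 308·e^(0.27×3) = 308·e^0.81 = 692.356.
Phase 2 runs for 8 − 3 = 5 years at r = 0.49.
N(8) = 692.356·e^(0.49×5) = 692.356·e^2.45 = 8023.26.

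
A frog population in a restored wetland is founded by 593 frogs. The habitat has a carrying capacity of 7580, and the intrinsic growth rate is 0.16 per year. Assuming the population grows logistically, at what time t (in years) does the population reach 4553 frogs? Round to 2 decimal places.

17.97 years

A = (K − N₀)/N₀ = (7580 − 593)/593 = 11.782.
Solve 7580/(1 + 11.782·e^(−0.16t)) = 4553: 1 + 11.782·e^(−0.16t) = 1.6648, so e^(−0.16t) = 0.0564259.
−0.16·t = ln(0.0564259) = -2.8748, so t = 2.8748/0.16 = 17.968.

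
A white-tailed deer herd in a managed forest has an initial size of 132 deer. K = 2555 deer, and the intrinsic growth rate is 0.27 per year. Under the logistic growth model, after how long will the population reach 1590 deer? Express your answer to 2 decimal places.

A = (K − N₀)/N₀ = (2555 − 132)/132 = 18.356.
Solve 2555/(1 + 18.356·e^(−0.27t)) = 1590: 1 + 18.356·e^(−0.27t) = 1.6069, so e^(−0.27t) = 0.0330636.
−0.27·t = ln(0.0330636) = -3.4093, so t = 3.4093/0.27 = 12.627.

12.63 years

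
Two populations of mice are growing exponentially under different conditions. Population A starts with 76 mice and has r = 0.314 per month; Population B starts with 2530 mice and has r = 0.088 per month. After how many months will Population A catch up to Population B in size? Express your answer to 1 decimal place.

Set 76·e^(0.314t) = 2530·e^(0.088t).
e^((0.314 − 0.088)t) = 2530/76 → e^(0.226·t) = 33.289.
0.226·t = ln(33.289) = 3.5052, so t = 3.5052/0.226 = 15.51.

15.5 months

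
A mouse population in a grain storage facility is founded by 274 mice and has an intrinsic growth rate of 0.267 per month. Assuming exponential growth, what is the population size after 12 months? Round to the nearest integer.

6749 mice

N(t) = N₀·e^(rt) = 274 × e^(0.267×12) = 274 × e^3.204.
e^3.204 ≈ 24.631, so N ≈ 274 × 24.631 = 6748.85.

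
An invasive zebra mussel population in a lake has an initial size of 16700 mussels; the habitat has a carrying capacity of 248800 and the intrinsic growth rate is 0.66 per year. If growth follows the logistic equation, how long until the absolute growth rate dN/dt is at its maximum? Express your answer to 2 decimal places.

Logistic growth is fastest at N = K/2 = 124400.
A = (K − N₀)/N₀ = 13.898. Set K/(1 + A·e^(−rt)) = K/2 → A·e^(−rt) = 1.
e^(−0.66t) = 1/13.898 = 0.0719517, so t = ln(13.898)/0.66 = 2.6318/0.66 = 3.9875.

3.99 years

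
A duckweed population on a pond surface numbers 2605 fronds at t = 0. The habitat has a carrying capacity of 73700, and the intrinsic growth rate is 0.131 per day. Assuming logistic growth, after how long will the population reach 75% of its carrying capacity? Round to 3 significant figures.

33.6 days

A = (K − N₀)/N₀ = (73700 − 2605)/2605 = 27.292.
Solve 73700/(1 + 27.292·e^(−0.131t)) = 55275: 1 + 27.292·e^(−0.131t) = 1.3333, so e^(−0.131t) = 0.0122137.
−0.131·t = ln(0.0122137) = -4.4052, so t = 4.4052/0.131 = 33.627.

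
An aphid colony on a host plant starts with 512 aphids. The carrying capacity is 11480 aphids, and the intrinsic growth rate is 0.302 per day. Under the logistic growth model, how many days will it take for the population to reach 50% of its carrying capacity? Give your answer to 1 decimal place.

A = (K − N₀)/N₀ = (11480 − 512)/512 = 21.422.
Solve 11480/(1 + 21.422·e^(−0.302t)) = 5740: 1 + 21.422·e^(−0.302t) = 2, so e^(−0.302t) = 0.0466813.
−0.302·t = ln(0.0466813) = -3.0644, so t = 3.0644/0.302 = 10.147.

10.1 days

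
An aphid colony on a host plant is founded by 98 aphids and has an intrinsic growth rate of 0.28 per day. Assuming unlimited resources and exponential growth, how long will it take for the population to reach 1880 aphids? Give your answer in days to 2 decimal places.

10.55 days

Set N₀·e^(rt) = 1880: e^(0.28·t) = 1880/98 = 19.184.
0.28·t = ln(19.184) = 2.9541, so t = 2.9541/0.28 = 10.55.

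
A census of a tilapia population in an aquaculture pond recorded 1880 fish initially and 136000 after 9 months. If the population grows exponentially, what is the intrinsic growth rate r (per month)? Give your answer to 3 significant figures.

0.476 per month

From N(t) = N₀·e^(rt): e^(r·9) = 136000/1880 = 72.34.
r·9 = ln(72.34) = 4.2814, so r = 4.2814/9 = 0.47571.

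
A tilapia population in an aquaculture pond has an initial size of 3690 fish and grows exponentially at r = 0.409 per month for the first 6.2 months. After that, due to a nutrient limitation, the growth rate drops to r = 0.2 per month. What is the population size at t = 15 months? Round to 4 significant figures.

Phase 1: N(6.2) = 3690·e^(0.409×6.2) = 3690·e^2.536 = 46591.9.
Phase 2 runs for 15 − 6.2 = 8.8 months at r = 0.2.
N(15) = 46591.9·e^(0.2×8.8) = 46591.9·e^1.76 = 270812.

270800 fish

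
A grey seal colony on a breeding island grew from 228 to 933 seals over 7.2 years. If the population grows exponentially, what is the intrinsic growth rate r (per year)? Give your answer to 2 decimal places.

0.20 per year

From N(t) = N₀·e^(rt): e^(r·7.2) = 933/228 = 4.0921.
r·7.2 = ln(4.0921) = 1.4091, so r = 1.4091/7.2 = 0.1957.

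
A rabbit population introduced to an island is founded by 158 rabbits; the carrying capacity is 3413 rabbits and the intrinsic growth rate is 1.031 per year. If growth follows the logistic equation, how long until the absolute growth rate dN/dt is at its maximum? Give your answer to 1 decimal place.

2.9 years

Logistic growth is fastest at N = K/2 = 1706.5.
A = (K − N₀)/N₀ = 20.601. Set K/(1 + A·e^(−rt)) = K/2 → A·e^(−rt) = 1.
e^(−1.031t) = 1/20.601 = 0.0485407, so t = ln(20.601)/1.031 = 3.0254/1.031 = 2.9344.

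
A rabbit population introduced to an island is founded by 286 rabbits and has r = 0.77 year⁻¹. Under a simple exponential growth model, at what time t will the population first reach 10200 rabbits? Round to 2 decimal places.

Set N₀·e^(rt) = 10200: e^(0.77·t) = 10200/286 = 35.664.
0.77·t = ln(35.664) = 3.5742, so t = 3.5742/0.77 = 4.6418.

4.64 years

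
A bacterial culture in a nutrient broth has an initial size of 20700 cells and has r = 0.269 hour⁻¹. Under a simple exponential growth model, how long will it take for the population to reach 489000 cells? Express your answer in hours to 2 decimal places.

11.76 hours

Set N₀·e^(rt) = 489000: e^(0.269·t) = 489000/20700 = 23.623.
0.269·t = ln(23.623) = 3.1622, so t = 3.1622/0.269 = 11.755.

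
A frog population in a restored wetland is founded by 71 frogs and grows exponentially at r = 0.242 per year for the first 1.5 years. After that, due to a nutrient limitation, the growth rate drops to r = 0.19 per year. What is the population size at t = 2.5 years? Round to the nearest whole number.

Phase 1: N(1.5) = 71·e^(0.242×1.5) = 71·e^0.363 = 102.072.
Phase 2 runs for 2.5 − 1.5 = 1 years at r = 0.19.
N(2.5) = 102.072·e^(0.19×1) = 102.072·e^0.19 = 123.431.

123 frogs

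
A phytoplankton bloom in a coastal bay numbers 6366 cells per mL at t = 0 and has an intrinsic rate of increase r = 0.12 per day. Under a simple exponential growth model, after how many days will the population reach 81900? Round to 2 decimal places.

Set N₀·e^(rt) = 81900: e^(0.12·t) = 81900/6366 = 12.865.
0.12·t = ln(12.865) = 2.5545, so t = 2.5545/0.12 = 21.288.

21.29 days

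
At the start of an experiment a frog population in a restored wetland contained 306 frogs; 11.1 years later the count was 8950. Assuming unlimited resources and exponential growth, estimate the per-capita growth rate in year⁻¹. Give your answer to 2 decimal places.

From N(t) = N₀·e^(rt): e^(r·11.1) = 8950/306 = 29.248.
r·11.1 = ln(29.248) = 3.3758, so r = 3.3758/11.1 = 0.30413.

0.30 per year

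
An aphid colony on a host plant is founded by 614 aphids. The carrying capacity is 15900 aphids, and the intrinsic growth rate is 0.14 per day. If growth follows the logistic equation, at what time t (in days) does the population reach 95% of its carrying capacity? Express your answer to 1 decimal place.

A = (K − N₀)/N₀ = (15900 − 614)/614 = 24.896.
Solve 15900/(1 + 24.896·e^(−0.14t)) = 15105: 1 + 24.896·e^(−0.14t) = 1.0526, so e^(−0.14t) = 0.00211408.
−0.14·t = ln(0.00211408) = -6.1591, so t = 6.1591/0.14 = 43.994.

44.0 days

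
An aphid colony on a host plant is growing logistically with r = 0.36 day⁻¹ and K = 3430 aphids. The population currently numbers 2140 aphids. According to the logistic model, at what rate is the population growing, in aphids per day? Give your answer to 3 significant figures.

290 aphids per day

dN/dt = rN(1 − N/K) = 0.36 × 2140 × (1 − 2140/3430).
1 − 2140/3430 = 0.37609; dN/dt = 0.36 × 2140 × 0.37609 = 289.74.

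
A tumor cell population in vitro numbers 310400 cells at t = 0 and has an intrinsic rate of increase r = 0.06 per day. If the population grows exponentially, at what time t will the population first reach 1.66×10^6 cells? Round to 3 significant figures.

27.9 days

Set N₀·e^(rt) = 1.66×10^6: e^(0.06·t) = 1.66×10^6/310400 = 5.3479.
0.06·t = ln(5.3479) = 1.6767, so t = 1.6767/0.06 = 27.945.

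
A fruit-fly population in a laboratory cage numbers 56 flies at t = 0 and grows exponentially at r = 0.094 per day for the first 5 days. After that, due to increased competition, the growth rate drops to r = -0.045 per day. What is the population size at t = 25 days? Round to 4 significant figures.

Phase 1: N(5) = 56·e^(0.094×5) = 56·e^0.47 = 89.5997.
Phase 2 runs for 25 − 5 = 20 days at r = -0.045.
N(25) = 89.5997·e^(-0.045×20) = 89.5997·e^-0.9 = 36.4285.

36.43 flies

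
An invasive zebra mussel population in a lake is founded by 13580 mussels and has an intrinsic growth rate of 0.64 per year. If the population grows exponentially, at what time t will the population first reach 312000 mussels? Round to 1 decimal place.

Set N₀·e^(rt) = 312000: e^(0.64·t) = 312000/13580 = 22.975.
0.64·t = ln(22.975) = 3.1344, so t = 3.1344/0.64 = 4.8975.

4.9 years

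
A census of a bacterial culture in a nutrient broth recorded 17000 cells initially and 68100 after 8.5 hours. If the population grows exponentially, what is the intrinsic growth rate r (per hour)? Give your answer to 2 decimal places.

0.16 per hour

From N(t) = N₀·e^(rt): e^(r·8.5) = 68100/17000 = 4.0059.
r·8.5 = ln(4.0059) = 1.3878, so r = 1.3878/8.5 = 0.16327.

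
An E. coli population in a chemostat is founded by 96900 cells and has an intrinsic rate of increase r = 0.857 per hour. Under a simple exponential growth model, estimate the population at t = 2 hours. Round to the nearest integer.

537904 cells

N(t) = N₀·e^(rt) = 96900 × e^(0.857×2) = 96900 × e^1.714.
e^1.714 ≈ 5.5511, so N ≈ 96900 × 5.5511 = 537904.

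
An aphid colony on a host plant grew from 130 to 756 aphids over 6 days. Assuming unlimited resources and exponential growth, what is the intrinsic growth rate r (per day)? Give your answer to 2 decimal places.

From N(t) = N₀·e^(rt): e^(r·6) = 756/130 = 5.8154.
r·6 = ln(5.8154) = 1.7605, so r = 1.7605/6 = 0.29342.

0.29 per day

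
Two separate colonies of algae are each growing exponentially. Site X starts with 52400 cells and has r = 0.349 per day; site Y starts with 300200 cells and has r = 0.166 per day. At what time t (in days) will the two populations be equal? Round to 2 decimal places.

Set 52400·e^(0.349t) = 300200·e^(0.166t).
e^((0.349 − 0.166)t) = 300200/52400 → e^(0.183·t) = 5.729.
0.183·t = ln(5.729) = 1.7455, so t = 1.7455/0.183 = 9.5385.

9.54 days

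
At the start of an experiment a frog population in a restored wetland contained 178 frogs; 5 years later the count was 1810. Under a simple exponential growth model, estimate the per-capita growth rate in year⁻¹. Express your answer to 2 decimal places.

0.46 per year

From N(t) = N₀·e^(rt): e^(r·5) = 1810/178 = 10.169.
r·5 = ln(10.169) = 2.3193, so r = 2.3193/5 = 0.46386.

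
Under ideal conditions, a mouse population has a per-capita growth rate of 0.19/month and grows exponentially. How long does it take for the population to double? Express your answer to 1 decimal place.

3.6 months

Doubling time t_d = ln(2)/r = 0.6931/0.19 = 3.6481.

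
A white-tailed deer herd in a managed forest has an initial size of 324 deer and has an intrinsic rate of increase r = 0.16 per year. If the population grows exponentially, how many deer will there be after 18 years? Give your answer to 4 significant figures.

5772 deer

N(t) = N₀·e^(rt) = 324 × e^(0.16×18) = 324 × e^2.88.
e^2.88 ≈ 17.814, so N ≈ 324 × 17.814 = 5771.82.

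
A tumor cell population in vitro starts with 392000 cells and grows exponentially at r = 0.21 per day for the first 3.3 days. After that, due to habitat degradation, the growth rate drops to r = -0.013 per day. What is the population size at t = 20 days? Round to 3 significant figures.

Phase 1: N(3.3) = 392000·e^(0.21×3.3) = 392000·e^0.693 = 783885.
Phase 2 runs for 20 − 3.3 = 16.7 days at r = -0.013.
N(20) = 783885·e^(-0.013×16.7) = 783885·e^-0.2171 = 630909.

631000 cells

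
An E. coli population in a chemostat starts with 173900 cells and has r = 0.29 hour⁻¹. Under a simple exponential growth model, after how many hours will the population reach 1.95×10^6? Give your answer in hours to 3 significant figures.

Set N₀·e^(rt) = 1.95×10^6: e^(0.29·t) = 1.95×10^6/173900 = 11.213.
0.29·t = ln(11.213) = 2.4171, so t = 2.4171/0.29 = 8.3348.

8.33 hours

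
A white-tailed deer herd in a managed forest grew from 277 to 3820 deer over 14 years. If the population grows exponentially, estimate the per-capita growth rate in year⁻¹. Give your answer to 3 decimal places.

0.187 per year

From N(t) = N₀·e^(rt): e^(r·14) = 3820/277 = 13.791.
r·14 = ln(13.791) = 2.624, so r = 2.624/14 = 0.18743.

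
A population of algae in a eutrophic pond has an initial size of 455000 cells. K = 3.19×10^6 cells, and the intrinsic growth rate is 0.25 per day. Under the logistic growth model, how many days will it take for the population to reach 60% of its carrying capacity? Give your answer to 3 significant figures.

8.80 days

A = (K − N₀)/N₀ = (3.19×10^6 − 455000)/455000 = 6.011.
Solve 3.19×10^6/(1 + 6.011·e^(−0.25t)) = 1.914×10^6: 1 + 6.011·e^(−0.25t) = 1.6667, so e^(−0.25t) = 0.110908.
−0.25·t = ln(0.110908) = -2.1991, so t = 2.1991/0.25 = 8.7962.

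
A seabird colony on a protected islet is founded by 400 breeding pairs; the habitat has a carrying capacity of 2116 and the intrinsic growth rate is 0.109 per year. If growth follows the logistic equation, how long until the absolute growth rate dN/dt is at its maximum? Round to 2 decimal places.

13.36 years

Logistic growth is fastest at N = K/2 = 1058.
A = (K − N₀)/N₀ = 4.29. Set K/(1 + A·e^(−rt)) = K/2 → A·e^(−rt) = 1.
e^(−0.109t) = 1/4.29 = 0.2331, so t = ln(4.29)/0.109 = 1.4563/0.109 = 13.36.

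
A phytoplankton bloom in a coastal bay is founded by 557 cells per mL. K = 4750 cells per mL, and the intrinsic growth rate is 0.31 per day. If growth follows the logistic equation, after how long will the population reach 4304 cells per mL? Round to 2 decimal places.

A = (K − N₀)/N₀ = (4750 − 557)/557 = 7.5278.
Solve 4750/(1 + 7.5278·e^(−0.31t)) = 4304: 1 + 7.5278·e^(−0.31t) = 1.1036, so e^(−0.31t) = 0.0137655.
−0.31·t = ln(0.0137655) = -4.2856, so t = 4.2856/0.31 = 13.824.

13.82 days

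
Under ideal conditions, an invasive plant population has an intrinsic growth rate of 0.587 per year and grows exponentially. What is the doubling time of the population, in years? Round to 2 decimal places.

1.18 years

Doubling time t_d = ln(2)/r = 0.6931/0.587 = 1.1808.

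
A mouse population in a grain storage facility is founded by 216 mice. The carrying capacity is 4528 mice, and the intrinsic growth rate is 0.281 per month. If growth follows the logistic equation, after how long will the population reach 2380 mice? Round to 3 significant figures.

11.0 months

A = (K − N₀)/N₀ = (4528 − 216)/216 = 19.963.
Solve 4528/(1 + 19.963·e^(−0.281t)) = 2380: 1 + 19.963·e^(−0.281t) = 1.9025, so e^(−0.281t) = 0.0452098.
−0.281·t = ln(0.0452098) = -3.0964, so t = 3.0964/0.281 = 11.019.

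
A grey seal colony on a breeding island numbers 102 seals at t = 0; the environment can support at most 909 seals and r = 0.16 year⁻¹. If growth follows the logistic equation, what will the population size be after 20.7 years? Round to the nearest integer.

A = (K − N₀)/N₀ = (909 − 102)/102 = 7.9118.
N(t) = K/(1 + A·e^(−rt)) = 909/(1 + 7.9118×e^(−0.16×20.7)).
e^(−3.312) = 0.036443; denominator = 1 + 7.9118×0.036443 = 1.2883.
N = 909/1.2883 = 705.564.

706 seals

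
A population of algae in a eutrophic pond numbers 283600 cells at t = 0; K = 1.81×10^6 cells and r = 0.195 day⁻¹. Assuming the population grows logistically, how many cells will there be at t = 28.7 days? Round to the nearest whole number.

1774558 cells

A = (K − N₀)/N₀ = (1.81×10^6 − 283600)/283600 = 5.3822.
N(t) = K/(1 + A·e^(−rt)) = 1.81×10^6/(1 + 5.3822×e^(−0.195×28.7)).
e^(−5.596) = 0.0037108; denominator = 1 + 5.3822×0.0037108 = 1.02.
N = 1.81×10^6/1.02 = 1.774558×10^6.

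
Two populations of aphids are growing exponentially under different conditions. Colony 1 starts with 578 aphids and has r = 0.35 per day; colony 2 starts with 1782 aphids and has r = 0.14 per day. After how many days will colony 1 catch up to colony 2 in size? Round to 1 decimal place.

Set 578·e^(0.35t) = 1782·e^(0.14t).
e^((0.35 − 0.14)t) = 1782/578 → e^(0.21·t) = 3.083.
0.21·t = ln(3.083) = 1.1259, so t = 1.1259/0.21 = 5.3615.

5.4 days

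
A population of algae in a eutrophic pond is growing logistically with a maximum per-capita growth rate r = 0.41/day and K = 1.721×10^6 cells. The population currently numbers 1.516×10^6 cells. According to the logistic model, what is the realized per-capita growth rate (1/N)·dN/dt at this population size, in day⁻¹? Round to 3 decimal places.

0.049 per day

(1/N)·dN/dt = r(1 − N/K) = 0.41 × (1 − 1.516×10^6/1.721×10^6).
= 0.41 × 0.11912 = 0.048838.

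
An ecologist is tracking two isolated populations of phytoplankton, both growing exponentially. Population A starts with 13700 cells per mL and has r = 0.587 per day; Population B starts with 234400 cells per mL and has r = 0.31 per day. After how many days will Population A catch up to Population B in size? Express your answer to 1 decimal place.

Set 13700·e^(0.587t) = 234400·e^(0.31t).
e^((0.587 − 0.31)t) = 234400/13700 → e^(0.277·t) = 17.109.
0.277·t = ln(17.109) = 2.8396, so t = 2.8396/0.277 = 10.251.

10.3 days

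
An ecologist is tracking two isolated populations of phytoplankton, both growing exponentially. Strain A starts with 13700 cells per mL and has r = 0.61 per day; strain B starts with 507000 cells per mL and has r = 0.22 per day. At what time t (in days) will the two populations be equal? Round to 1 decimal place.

Set 13700·e^(0.61t) = 507000·e^(0.22t).
e^((0.61 − 0.22)t) = 507000/13700 → e^(0.39·t) = 37.007.
0.39·t = ln(37.007) = 3.6111, so t = 3.6111/0.39 = 9.2593.

9.3 days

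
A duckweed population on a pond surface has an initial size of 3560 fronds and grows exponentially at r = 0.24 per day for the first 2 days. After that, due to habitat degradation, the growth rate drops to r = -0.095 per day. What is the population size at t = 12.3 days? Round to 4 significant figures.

Phase 1: N(2) = 3560·e^(0.24×2) = 3560·e^0.48 = 5753.22.
Phase 2 runs for 12.3 − 2 = 10.3 days at r = -0.095.
N(12.3) = 5753.22·e^(-0.095×10.3) = 5753.22·e^-0.9785 = 2162.49.

2162 fronds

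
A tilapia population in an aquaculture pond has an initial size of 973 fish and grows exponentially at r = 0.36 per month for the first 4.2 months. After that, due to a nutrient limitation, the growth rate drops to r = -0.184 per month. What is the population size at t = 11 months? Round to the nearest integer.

Phase 1: N(4.2) = 973·e^(0.36×4.2) = 973·e^1.512 = 4413.33.
Phase 2 runs for 11 − 4.2 = 6.8 months at r = -0.184.
N(11) = 4413.33·e^(-0.184×6.8) = 4413.33·e^-1.251 = 1262.92.

1263 fish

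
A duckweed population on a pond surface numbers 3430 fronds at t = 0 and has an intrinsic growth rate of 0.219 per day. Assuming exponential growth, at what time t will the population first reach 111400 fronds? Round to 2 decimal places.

Set N₀·e^(rt) = 111400: e^(0.219·t) = 111400/3430 = 32.478.
0.219·t = ln(32.478) = 3.4806, so t = 3.4806/0.219 = 15.893.

15.89 days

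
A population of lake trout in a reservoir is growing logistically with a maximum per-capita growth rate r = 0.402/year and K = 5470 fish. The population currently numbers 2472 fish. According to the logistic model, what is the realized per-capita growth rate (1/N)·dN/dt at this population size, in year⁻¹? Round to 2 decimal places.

0.22 per year

(1/N)·dN/dt = r(1 − N/K) = 0.402 × (1 − 2472/5470).
= 0.402 × 0.54808 = 0.22033.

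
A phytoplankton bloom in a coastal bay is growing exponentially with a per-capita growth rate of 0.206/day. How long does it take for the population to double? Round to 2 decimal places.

3.36 days

Doubling time t_d = ln(2)/r = 0.6931/0.206 = 3.3648.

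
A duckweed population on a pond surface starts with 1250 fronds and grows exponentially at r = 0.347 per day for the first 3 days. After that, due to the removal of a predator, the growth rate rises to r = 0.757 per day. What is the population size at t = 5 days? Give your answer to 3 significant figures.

16100 fronds

Phase 1: N(3) = 1250·e^(0.347×3) = 1250·e^1.041 = 3540.06.
Phase 2 runs for 5 − 3 = 2 days at r = 0.757.
N(5) = 3540.06·e^(0.757×2) = 3540.06·e^1.514 = 16089.1.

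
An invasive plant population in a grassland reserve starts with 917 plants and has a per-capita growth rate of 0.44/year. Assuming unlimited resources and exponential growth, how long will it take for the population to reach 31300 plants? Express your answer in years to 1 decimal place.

8.0 years

Set N₀·e^(rt) = 31300: e^(0.44·t) = 31300/917 = 34.133.
0.44·t = ln(34.133) = 3.5303, so t = 3.5303/0.44 = 8.0233.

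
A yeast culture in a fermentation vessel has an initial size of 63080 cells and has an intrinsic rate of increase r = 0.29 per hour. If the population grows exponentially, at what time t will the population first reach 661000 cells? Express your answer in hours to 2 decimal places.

8.10 hours

Set N₀·e^(rt) = 661000: e^(0.29·t) = 661000/63080 = 10.479.
0.29·t = ln(10.479) = 2.3494, so t = 2.3494/0.29 = 8.1012.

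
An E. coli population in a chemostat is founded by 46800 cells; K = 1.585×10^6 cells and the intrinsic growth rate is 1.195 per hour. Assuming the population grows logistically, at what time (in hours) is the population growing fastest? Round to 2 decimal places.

Logistic growth is fastest at N = K/2 = 792500.
A = (K − N₀)/N₀ = 32.868. Set K/(1 + A·e^(−rt)) = K/2 → A·e^(−rt) = 1.
e^(−1.195t) = 1/32.868 = 0.0304252, so t = ln(32.868)/1.195 = 3.4925/1.195 = 2.9226.

2.92 hours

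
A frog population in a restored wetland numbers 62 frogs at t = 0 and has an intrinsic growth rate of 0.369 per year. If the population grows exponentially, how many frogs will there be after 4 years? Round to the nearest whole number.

N(t) = N₀·e^(rt) = 62 × e^(0.369×4) = 62 × e^1.476.
e^1.476 ≈ 4.3754, so N ≈ 62 × 4.3754 = 271.275.

271 frogs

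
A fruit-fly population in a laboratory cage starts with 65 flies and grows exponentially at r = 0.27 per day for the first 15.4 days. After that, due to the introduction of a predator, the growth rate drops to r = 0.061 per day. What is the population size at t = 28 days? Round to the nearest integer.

8964 flies

Phase 1: N(15.4) = 65·e^(0.27×15.4) = 65·e^4.158 = 4156.33.
Phase 2 runs for 28 − 15.4 = 12.6 days at r = 0.061.
N(28) = 4156.33·e^(0.061×12.6) = 4156.33·e^0.7686 = 8964.14.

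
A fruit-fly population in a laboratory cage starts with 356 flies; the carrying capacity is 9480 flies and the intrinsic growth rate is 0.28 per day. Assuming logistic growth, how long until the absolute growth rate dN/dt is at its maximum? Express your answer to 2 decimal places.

11.58 days

Logistic growth is fastest at N = K/2 = 4740.
A = (K − N₀)/N₀ = 25.629. Set K/(1 + A·e^(−rt)) = K/2 → A·e^(−rt) = 1.
e^(−0.28t) = 1/25.629 = 0.039018, so t = ln(25.629)/0.28 = 3.2437/0.28 = 11.585.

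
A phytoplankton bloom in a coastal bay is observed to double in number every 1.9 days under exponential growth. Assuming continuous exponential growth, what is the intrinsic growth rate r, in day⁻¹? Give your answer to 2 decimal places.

0.36 per day

r = ln(2)/t_d = 0.6931/1.9 = 0.36481.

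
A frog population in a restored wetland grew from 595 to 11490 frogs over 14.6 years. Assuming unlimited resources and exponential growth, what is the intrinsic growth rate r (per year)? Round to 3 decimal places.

0.203 per year

From N(t) = N₀·e^(rt): e^(r·14.6) = 11490/595 = 19.311.
r·14.6 = ln(19.311) = 2.9607, so r = 2.9607/14.6 = 0.20279.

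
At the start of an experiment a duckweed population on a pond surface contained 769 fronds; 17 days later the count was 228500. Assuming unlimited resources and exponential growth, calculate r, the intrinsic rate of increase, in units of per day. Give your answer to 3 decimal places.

0.335 per day

From N(t) = N₀·e^(rt): e^(r·17) = 228500/769 = 297.14.
r·17 = ln(297.14) = 5.6942, so r = 5.6942/17 = 0.33495.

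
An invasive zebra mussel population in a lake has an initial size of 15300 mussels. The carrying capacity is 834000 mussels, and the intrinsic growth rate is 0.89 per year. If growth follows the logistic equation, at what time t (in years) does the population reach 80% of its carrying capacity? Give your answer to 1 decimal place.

6.0 years

A = (K − N₀)/N₀ = (834000 − 15300)/15300 = 53.51.
Solve 834000/(1 + 53.51·e^(−0.89t)) = 667200: 1 + 53.51·e^(−0.89t) = 1.25, so e^(−0.89t) = 0.00467204.
−0.89·t = ln(0.00467204) = -5.3662, so t = 5.3662/0.89 = 6.0294.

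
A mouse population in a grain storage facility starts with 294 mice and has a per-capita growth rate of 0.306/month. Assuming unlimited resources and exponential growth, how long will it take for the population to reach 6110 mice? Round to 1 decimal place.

9.9 months

Set N₀·e^(rt) = 6110: e^(0.306·t) = 6110/294 = 20.782.
0.306·t = ln(20.782) = 3.0341, so t = 3.0341/0.306 = 9.9154.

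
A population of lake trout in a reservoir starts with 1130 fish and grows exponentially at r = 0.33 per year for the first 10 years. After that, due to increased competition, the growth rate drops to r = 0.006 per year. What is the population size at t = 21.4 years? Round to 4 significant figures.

Phase 1: N(10) = 1130·e^(0.33×10) = 1130·e^3.3 = 30637.3.
Phase 2 runs for 21.4 − 10 = 11.4 years at r = 0.006.
N(21.4) = 30637.3·e^(0.006×11.4) = 30637.3·e^0.0684 = 32806.2.

32810 fish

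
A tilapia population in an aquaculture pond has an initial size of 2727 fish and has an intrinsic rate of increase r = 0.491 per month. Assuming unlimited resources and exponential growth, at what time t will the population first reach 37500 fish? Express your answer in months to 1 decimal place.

Set N₀·e^(rt) = 37500: e^(0.491·t) = 37500/2727 = 13.751.
0.491·t = ln(13.751) = 2.6211, so t = 2.6211/0.491 = 5.3384.

5.3 months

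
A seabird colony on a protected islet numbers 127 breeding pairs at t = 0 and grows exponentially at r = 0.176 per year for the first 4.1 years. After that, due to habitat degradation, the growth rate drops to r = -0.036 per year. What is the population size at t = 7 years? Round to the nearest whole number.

Phase 1: N(4.1) = 127·e^(0.176×4.1) = 127·e^0.7216 = 261.331.
Phase 2 runs for 7 − 4.1 = 2.9 years at r = -0.036.
N(7) = 261.331·e^(-0.036×2.9) = 261.331·e^-0.1044 = 235.424.

235 breeding pairs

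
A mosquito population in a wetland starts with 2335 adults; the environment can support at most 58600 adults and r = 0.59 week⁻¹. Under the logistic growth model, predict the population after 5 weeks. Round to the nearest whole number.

25915 adults

A = (K − N₀)/N₀ = (58600 − 2335)/2335 = 24.096.
N(t) = K/(1 + A·e^(−rt)) = 58600/(1 + 24.096×e^(−0.59×5)).
e^(−2.95) = 0.05234; denominator = 1 + 24.096×0.05234 = 2.2612.
N = 58600/2.2612 = 25915.5.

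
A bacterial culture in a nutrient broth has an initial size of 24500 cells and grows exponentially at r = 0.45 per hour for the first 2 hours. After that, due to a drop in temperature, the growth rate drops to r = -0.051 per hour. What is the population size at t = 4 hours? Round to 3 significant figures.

54400 cells

Phase 1: N(2) = 24500·e^(0.45×2) = 24500·e^0.9 = 60260.3.
Phase 2 runs for 4 − 2 = 2 hours at r = -0.051.
N(4) = 60260.3·e^(-0.051×2) = 60260.3·e^-0.102 = 54416.8.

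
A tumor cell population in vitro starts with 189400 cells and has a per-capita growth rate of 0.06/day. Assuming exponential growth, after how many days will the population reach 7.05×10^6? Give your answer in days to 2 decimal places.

Set N₀·e^(rt) = 7.05×10^6: e^(0.06·t) = 7.05×10^6/189400 = 37.223.
0.06·t = ln(37.223) = 3.6169, so t = 3.6169/0.06 = 60.282.

60.28 days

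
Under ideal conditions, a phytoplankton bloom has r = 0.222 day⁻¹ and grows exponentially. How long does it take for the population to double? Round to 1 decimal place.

Doubling time t_d = ln(2)/r = 0.6931/0.222 = 3.1223.

3.1 days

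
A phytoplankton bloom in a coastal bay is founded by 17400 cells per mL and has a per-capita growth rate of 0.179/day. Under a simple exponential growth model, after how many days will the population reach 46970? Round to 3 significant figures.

5.55 days

Set N₀·e^(rt) = 46970: e^(0.179·t) = 46970/17400 = 2.6994.
0.179·t = ln(2.6994) = 0.99304, so t = 0.99304/0.179 = 5.5477.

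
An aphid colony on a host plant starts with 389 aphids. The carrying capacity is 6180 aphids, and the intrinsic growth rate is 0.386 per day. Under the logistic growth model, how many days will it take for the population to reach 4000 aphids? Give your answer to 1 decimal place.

8.6 days

A = (K − N₀)/N₀ = (6180 − 389)/389 = 14.887.
Solve 6180/(1 + 14.887·e^(−0.386t)) = 4000: 1 + 14.887·e^(−0.386t) = 1.545, so e^(−0.386t) = 0.0366094.
−0.386·t = ln(0.0366094) = -3.3075, so t = 3.3075/0.386 = 8.5685.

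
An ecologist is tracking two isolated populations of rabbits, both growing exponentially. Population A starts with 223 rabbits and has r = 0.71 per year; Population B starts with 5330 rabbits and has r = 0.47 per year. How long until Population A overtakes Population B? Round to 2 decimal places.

Set 223·e^(0.71t) = 5330·e^(0.47t).
e^((0.71 − 0.47)t) = 5330/223 → e^(0.24·t) = 23.901.
0.24·t = ln(23.901) = 3.1739, so t = 3.1739/0.24 = 13.225.

13.22 years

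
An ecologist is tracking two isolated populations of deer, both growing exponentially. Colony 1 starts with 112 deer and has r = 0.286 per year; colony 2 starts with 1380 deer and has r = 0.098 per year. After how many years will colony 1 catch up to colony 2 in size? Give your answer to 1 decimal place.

13.4 years

Set 112·e^(0.286t) = 1380·e^(0.098t).
e^((0.286 − 0.098)t) = 1380/112 → e^(0.188·t) = 12.321.
0.188·t = ln(12.321) = 2.5113, so t = 2.5113/0.188 = 13.358.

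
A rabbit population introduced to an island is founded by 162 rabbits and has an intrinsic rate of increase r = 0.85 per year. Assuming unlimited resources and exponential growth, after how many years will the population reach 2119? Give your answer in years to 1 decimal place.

3.0 years

Set N₀·e^(rt) = 2119: e^(0.85·t) = 2119/162 = 13.08.
0.85·t = ln(13.08) = 2.5711, so t = 2.5711/0.85 = 3.0248.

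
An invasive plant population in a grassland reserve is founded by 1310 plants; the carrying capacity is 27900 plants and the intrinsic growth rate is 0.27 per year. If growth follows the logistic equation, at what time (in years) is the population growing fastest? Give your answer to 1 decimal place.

11.2 years

Logistic growth is fastest at N = K/2 = 13950.
A = (K − N₀)/N₀ = 20.298. Set K/(1 + A·e^(−rt)) = K/2 → A·e^(−rt) = 1.
e^(−0.27t) = 1/20.298 = 0.0492666, so t = ln(20.298)/0.27 = 3.0105/0.27 = 11.15.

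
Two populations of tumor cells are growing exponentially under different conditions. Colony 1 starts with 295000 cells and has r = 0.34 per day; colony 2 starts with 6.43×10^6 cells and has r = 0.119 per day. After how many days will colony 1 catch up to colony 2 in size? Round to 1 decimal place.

13.9 days

Set 295000·e^(0.34t) = 6.43×10^6·e^(0.119t).
e^((0.34 − 0.119)t) = 6.43×10^6/295000 → e^(0.221·t) = 21.797.
0.221·t = ln(21.797) = 3.0818, so t = 3.0818/0.221 = 13.945.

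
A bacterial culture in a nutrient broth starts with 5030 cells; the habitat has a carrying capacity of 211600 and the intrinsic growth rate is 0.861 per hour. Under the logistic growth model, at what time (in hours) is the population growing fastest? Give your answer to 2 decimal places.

Logistic growth is fastest at N = K/2 = 105800.
A = (K − N₀)/N₀ = 41.068. Set K/(1 + A·e^(−rt)) = K/2 → A·e^(−rt) = 1.
e^(−0.861t) = 1/41.068 = 0.0243501, so t = ln(41.068)/0.861 = 3.7152/0.861 = 4.315.

4.32 hours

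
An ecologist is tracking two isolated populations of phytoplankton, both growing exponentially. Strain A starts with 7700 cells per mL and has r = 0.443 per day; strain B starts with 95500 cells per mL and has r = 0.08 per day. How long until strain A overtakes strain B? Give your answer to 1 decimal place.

6.9 days

Set 7700·e^(0.443t) = 95500·e^(0.08t).
e^((0.443 − 0.08)t) = 95500/7700 → e^(0.363·t) = 12.403.
0.363·t = ln(12.403) = 2.5179, so t = 2.5179/0.363 = 6.9364.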